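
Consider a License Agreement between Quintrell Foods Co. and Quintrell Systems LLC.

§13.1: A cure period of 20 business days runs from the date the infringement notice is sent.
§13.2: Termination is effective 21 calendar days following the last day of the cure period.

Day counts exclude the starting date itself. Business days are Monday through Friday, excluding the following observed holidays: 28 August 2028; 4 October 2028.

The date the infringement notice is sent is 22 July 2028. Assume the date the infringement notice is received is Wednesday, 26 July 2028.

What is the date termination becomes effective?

From Saturday, 22 July 2028, 20 business days (Jul 24, Jul 25, Jul 26, Jul 27, …, Aug 16, Aug 17, Aug 18, skipping weekends) brings us to Friday, 18 August 2028, which is the last day of the cure period.
The date termination becomes effective: 21 calendar days after 18 August 2028 is 8 September 2028.

8 September 2028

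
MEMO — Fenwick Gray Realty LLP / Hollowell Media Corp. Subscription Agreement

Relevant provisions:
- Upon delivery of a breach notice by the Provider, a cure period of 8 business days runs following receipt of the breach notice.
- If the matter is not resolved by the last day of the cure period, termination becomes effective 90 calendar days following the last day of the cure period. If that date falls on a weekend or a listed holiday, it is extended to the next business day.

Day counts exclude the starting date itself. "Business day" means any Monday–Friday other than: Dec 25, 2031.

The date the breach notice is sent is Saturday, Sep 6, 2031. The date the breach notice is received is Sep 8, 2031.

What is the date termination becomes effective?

Dec 17, 2031

The last day of the cure period: counting 8 business days from Monday, Sep 8, 2031 (Sep 9, Sep 10, Sep 11, Sep 12, Sep 15, Sep 16, Sep 17, Sep 18, skipping weekends) reaches Thursday, Sep 18, 2031.
Adding 90 calendar days to Sep 18, 2031 gives Dec 17, 2031, which is the date termination becomes effective. Dec 17, 2031 is a Wednesday and is not a listed holiday, so no roll-forward applies.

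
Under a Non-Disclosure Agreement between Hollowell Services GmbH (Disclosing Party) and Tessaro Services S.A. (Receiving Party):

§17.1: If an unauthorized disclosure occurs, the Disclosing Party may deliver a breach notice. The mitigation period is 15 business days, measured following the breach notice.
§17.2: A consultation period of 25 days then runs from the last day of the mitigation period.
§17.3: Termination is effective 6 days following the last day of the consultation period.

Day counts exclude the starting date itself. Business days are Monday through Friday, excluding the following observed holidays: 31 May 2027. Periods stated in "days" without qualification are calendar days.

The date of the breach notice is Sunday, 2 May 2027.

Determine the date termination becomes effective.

The last day of the mitigation period: counting 15 business days from Sunday, 2 May 2027 (May 3, May 4, May 5, May 6, …, May 19, May 20, May 21, skipping weekends) reaches Friday, 21 May 2027.
The last day of the consultation period: 25 calendar days after 21 May 2027 is 15 June 2027.
Adding 6 calendar days to 15 June 2027 gives 21 June 2027, which is the date termination becomes effective.

21 June 2027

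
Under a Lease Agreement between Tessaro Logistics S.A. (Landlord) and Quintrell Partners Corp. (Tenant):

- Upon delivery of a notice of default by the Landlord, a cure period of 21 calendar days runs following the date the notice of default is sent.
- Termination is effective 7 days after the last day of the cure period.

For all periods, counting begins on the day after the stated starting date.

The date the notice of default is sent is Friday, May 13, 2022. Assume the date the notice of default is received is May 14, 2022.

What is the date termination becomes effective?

June 10, 2022

The last day of the cure period: 21 calendar days after May 13, 2022 is June 3, 2022.
Adding 7 calendar days to June 3, 2022 gives June 10, 2022, which is the date termination becomes effective.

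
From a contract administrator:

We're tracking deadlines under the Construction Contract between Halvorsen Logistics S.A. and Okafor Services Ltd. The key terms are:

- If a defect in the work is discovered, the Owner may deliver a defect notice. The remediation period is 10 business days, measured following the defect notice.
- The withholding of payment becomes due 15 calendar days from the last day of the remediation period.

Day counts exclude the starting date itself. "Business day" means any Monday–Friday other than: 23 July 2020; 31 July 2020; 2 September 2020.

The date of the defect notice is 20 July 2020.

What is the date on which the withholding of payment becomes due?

20 August 2020

The last day of the remediation period: 10 business days after Monday, 20 July 2020, skipping weekends and the listed holidays on Jul 23, Jul 31 — Jul 21, Jul 22, Jul 24, Jul 27, Jul 28, Jul 29, Jul 30, Aug 3, Aug 4, Aug 5 — lands on Wednesday, 5 August 2020.
The date on which the withholding of payment becomes due: 15 calendar days after 5 August 2020 is 20 August 2020.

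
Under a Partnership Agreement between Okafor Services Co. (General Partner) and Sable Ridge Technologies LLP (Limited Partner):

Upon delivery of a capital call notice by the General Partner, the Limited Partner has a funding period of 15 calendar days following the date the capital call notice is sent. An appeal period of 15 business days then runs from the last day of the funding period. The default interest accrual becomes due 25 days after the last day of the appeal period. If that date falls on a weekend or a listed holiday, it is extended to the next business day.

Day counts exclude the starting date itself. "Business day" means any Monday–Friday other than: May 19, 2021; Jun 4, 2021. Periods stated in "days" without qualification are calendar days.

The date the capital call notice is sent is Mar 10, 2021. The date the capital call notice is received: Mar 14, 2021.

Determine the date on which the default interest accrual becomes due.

May 10, 2021

The last day of the funding period: 15 calendar days after Mar 10, 2021 is Mar 25, 2021.
From Thursday, Mar 25, 2021, 15 business days (Mar 26, Mar 29, Mar 30, Mar 31, …, Apr 13, Apr 14, Apr 15, skipping weekends) brings us to Thursday, Apr 15, 2021, which is the last day of the appeal period.
Adding 25 calendar days to Apr 15, 2021 gives May 10, 2021, which is the date on which the default interest accrual becomes due. May 10, 2021 is a Monday and is not a listed holiday, so no roll-forward applies.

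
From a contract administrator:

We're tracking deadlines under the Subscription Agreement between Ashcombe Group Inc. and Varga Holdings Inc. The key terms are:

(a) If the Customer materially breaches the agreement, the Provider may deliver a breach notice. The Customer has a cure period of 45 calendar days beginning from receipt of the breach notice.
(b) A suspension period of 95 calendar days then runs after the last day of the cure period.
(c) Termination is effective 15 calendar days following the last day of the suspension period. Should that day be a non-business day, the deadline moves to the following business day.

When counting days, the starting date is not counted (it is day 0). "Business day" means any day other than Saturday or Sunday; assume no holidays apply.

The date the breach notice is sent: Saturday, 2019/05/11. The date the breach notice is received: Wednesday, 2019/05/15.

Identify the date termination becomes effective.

2019/10/17

The last day of the cure period: 45 calendar days after 2019/05/15 is 2019/06/29.
Adding 95 calendar days to 2019/06/29 gives 2019/10/02, which is the last day of the suspension period.
The date termination becomes effective: 15 calendar days after 2019/10/02 is 2019/10/17. 2019/10/17 is a Thursday, so no roll-forward applies.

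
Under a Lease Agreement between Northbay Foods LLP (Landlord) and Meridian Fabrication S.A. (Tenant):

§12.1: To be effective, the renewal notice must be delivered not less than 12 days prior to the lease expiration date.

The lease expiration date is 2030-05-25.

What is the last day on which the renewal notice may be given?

Counting back 12 calendar days from 2030-05-25 gives 2030-05-13.

2030-05-13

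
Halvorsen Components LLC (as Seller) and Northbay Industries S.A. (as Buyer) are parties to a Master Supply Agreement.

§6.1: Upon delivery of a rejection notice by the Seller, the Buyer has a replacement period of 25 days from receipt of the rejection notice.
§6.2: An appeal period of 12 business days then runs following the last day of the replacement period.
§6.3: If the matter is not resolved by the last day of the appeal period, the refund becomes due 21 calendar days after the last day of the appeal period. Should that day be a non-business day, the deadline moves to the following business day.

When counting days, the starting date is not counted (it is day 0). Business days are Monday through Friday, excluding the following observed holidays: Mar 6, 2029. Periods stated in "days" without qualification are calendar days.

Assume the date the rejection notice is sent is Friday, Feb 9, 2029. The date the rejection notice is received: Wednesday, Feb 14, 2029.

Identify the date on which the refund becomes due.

The last day of the replacement period: 25 calendar days after Feb 14, 2029 is Mar 11, 2029.
The last day of the appeal period: 12 business days after Sunday, Mar 11, 2029, skipping weekends — Mar 12, Mar 13, Mar 14, Mar 15, …, Mar 23, Mar 26, Mar 27 — lands on Tuesday, Mar 27, 2029.
Adding 21 calendar days to Mar 27, 2029 gives Apr 17, 2029, which is the date on which the refund becomes due. Apr 17, 2029 is a Tuesday and is not a listed holiday, so no roll-forward applies.

Apr 17, 2029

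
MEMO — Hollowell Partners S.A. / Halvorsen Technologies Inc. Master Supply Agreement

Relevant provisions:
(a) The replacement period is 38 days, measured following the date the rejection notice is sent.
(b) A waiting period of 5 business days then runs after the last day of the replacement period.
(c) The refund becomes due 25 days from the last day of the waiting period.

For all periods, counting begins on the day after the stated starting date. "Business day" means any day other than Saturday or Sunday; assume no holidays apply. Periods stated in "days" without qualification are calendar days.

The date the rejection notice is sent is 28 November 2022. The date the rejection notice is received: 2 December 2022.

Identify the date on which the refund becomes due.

The last day of the replacement period: 28 November 2022 + 38 days = 5 January 2023.
The last day of the waiting period: counting 5 business days from Thursday, 5 January 2023 (Jan 6, Jan 9, Jan 10, Jan 11, Jan 12, skipping weekends) reaches Thursday, 12 January 2023.
The date on which the refund becomes due: 12 January 2023 + 25 days = 6 February 2023.

6 February 2023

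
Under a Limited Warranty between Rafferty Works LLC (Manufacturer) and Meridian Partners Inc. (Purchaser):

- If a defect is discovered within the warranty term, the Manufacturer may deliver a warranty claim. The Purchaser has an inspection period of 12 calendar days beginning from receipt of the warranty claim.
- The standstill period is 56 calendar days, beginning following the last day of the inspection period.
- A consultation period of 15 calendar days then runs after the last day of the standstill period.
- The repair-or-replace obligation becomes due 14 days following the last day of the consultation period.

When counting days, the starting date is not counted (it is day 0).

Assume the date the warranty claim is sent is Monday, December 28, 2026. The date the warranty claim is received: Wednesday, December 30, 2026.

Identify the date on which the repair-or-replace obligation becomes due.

April 6, 2027

The last day of the inspection period: December 30, 2026 + 12 days = January 11, 2027.
The last day of the standstill period: January 11, 2027 + 56 days = March 8, 2027.
The last day of the consultation period: 15 calendar days after March 8, 2027 is March 23, 2027.
The date on which the repair-or-replace obligation becomes due: March 23, 2027 + 14 days = April 6, 2027.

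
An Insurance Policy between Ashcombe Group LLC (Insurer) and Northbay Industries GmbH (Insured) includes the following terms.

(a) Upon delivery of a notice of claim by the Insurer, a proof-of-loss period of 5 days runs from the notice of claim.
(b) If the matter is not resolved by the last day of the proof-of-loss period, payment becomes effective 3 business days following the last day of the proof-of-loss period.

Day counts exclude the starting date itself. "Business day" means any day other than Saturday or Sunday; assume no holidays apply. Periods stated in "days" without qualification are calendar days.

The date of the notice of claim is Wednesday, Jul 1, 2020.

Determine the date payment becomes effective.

The last day of the proof-of-loss period: Jul 1, 2020 + 5 days = Jul 6, 2020.
From Monday, Jul 6, 2020, 3 business days (Jul 7, Jul 8, Jul 9, skipping weekends) brings us to Thursday, Jul 9, 2020, which is the date payment becomes effective.

Jul 9, 2020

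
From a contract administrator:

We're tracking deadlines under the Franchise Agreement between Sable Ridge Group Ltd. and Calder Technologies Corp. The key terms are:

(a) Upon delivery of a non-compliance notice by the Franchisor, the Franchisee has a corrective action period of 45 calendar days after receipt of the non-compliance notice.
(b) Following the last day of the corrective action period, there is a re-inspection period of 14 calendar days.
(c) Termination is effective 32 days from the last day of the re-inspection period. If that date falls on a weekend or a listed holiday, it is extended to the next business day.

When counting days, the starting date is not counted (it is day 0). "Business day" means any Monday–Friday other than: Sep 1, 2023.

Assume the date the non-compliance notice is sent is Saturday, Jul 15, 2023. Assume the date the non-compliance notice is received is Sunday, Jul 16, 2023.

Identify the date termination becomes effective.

Oct 16, 2023

The last day of the corrective action period: 45 calendar days after Jul 16, 2023 is Aug 30, 2023.
The last day of the re-inspection period: 14 calendar days after Aug 30, 2023 is Sep 13, 2023.
The date termination becomes effective: Sep 13, 2023 + 32 days = Oct 15, 2023. That falls on a Sunday, so it rolls to the next business day, Monday, Oct 16, 2023.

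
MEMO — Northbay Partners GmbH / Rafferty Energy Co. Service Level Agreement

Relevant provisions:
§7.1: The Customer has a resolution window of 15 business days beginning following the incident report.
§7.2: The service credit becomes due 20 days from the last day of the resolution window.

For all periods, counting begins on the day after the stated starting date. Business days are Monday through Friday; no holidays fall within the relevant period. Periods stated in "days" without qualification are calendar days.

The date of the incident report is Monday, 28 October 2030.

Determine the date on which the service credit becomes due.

8 December 2030

The last day of the resolution window: 15 business days after Monday, 28 October 2030, skipping weekends — Oct 29, Oct 30, Oct 31, Nov 1, …, Nov 14, Nov 15, Nov 18 — lands on Monday, 18 November 2030.
The date on which the service credit becomes due: 18 November 2030 + 20 days = 8 December 2030.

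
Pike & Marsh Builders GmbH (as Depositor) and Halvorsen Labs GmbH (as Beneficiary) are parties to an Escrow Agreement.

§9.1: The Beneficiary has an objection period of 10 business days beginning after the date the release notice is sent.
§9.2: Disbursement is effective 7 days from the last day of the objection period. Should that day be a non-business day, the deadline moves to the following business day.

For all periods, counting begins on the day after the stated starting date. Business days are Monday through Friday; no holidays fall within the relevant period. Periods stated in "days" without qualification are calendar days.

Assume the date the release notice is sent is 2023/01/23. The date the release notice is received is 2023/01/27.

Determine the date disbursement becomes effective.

From Monday, 2023/01/23, 10 business days (Jan 24, Jan 25, Jan 26, Jan 27, Jan 30, Jan 31, Feb 1, Feb 2, Feb 3, Feb 6, skipping weekends) brings us to Monday, 2023/02/06, which is the last day of the objection period.
The date disbursement becomes effective: 7 calendar days after 2023/02/06 is 2023/02/13. 2023/02/13 is a Monday, so no roll-forward applies.

2023/02/13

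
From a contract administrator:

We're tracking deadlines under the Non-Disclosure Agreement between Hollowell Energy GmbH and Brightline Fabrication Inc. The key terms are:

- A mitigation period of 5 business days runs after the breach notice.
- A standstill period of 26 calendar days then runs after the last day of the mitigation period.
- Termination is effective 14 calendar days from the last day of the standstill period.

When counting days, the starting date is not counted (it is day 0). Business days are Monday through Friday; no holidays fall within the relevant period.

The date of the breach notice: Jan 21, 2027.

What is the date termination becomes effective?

Mar 9, 2027

From Thursday, Jan 21, 2027, 5 business days (Jan 22, Jan 25, Jan 26, Jan 27, Jan 28, skipping weekends) brings us to Thursday, Jan 28, 2027, which is the last day of the mitigation period.
The last day of the standstill period: Jan 28, 2027 + 26 days = Feb 23, 2027.
The date termination becomes effective: 14 calendar days after Feb 23, 2027 is Mar 9, 2027.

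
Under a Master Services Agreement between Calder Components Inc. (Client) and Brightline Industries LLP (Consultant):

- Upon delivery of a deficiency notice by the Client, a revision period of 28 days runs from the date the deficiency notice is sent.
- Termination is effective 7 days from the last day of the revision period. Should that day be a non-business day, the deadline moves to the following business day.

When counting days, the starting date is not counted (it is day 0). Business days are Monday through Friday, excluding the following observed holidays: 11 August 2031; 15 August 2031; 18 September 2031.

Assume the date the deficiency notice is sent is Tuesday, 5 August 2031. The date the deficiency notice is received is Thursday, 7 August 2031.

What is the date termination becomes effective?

The last day of the revision period: 28 calendar days after 5 August 2031 is 2 September 2031.
The date termination becomes effective: 7 calendar days after 2 September 2031 is 9 September 2031. 9 September 2031 is a Tuesday and is not a listed holiday, so no roll-forward applies.

9 September 2031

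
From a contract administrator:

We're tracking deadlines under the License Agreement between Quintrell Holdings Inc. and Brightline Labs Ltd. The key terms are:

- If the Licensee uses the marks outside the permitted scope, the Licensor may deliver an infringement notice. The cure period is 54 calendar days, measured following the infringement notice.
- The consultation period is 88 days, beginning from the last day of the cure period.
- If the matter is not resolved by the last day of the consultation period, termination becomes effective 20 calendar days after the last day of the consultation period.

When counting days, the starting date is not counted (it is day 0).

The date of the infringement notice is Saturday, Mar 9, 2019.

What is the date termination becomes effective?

The last day of the cure period: Mar 9, 2019 + 54 days = May 2, 2019.
Adding 88 calendar days to May 2, 2019 gives Jul 29, 2019, which is the last day of the consultation period.
Adding 20 calendar days to Jul 29, 2019 gives Aug 18, 2019, which is the date termination becomes effective.

Aug 18, 2019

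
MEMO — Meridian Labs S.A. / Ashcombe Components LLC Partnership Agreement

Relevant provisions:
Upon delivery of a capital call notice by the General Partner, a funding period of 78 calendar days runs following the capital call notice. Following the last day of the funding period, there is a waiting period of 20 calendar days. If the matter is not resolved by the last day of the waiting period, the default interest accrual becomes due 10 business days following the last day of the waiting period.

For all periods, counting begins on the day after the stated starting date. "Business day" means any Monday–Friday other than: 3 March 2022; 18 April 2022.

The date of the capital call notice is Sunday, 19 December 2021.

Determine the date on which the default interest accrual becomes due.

The last day of the funding period: 78 calendar days after 19 December 2021 is 7 March 2022.
The last day of the waiting period: 7 March 2022 + 20 days = 27 March 2022.
From Sunday, 27 March 2022, 10 business days (Mar 28, Mar 29, Mar 30, Mar 31, Apr 1, Apr 4, Apr 5, Apr 6, Apr 7, Apr 8, skipping weekends) brings us to Friday, 8 April 2022, which is the date on which the default interest accrual becomes due.

8 April 2022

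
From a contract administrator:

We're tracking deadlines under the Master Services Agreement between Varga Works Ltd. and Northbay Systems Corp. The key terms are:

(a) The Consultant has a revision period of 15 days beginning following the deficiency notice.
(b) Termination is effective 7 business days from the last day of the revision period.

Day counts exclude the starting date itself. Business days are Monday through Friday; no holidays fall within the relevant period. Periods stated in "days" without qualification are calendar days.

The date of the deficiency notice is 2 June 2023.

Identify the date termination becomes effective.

27 June 2023

The last day of the revision period: 2 June 2023 + 15 days = 17 June 2023.
From Saturday, 17 June 2023, 7 business days (Jun 19, Jun 20, Jun 21, Jun 22, Jun 23, Jun 26, Jun 27, skipping weekends) brings us to Tuesday, 27 June 2023, which is the date termination becomes effective.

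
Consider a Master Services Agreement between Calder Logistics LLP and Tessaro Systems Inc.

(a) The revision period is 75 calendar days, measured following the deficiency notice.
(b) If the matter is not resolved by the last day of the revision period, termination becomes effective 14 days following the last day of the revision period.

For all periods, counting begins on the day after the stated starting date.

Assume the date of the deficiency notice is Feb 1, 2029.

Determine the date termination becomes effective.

May 1, 2029

Adding 75 calendar days to Feb 1, 2029 gives Apr 17, 2029, which is the last day of the revision period.
The date termination becomes effective: Apr 17, 2029 + 14 days = May 1, 2029.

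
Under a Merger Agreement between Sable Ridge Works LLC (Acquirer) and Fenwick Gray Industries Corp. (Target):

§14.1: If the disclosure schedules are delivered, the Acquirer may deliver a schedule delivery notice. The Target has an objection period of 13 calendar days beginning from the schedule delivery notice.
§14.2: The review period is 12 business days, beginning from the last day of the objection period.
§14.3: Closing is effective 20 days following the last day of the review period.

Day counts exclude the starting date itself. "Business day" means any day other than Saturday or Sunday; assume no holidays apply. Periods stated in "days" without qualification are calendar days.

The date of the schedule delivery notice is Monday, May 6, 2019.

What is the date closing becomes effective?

June 24, 2019

The last day of the objection period: 13 calendar days after May 6, 2019 is May 19, 2019.
The last day of the review period: counting 12 business days from Sunday, May 19, 2019 (May 20, May 21, May 22, May 23, …, May 31, Jun 3, Jun 4, skipping weekends) reaches Tuesday, June 4, 2019.
The date closing becomes effective: June 4, 2019 + 20 days = June 24, 2019.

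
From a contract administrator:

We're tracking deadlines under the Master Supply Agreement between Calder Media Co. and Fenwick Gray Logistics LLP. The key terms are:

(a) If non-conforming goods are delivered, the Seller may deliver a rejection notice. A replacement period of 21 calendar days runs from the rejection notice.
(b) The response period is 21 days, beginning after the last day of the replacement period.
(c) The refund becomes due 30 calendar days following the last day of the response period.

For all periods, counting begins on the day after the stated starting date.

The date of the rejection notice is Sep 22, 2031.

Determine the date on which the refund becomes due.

Adding 21 calendar days to Sep 22, 2031 gives Oct 13, 2031, which is the last day of the replacement period.
The last day of the response period: Oct 13, 2031 + 21 days = Nov 3, 2031.
The date on which the refund becomes due: 30 calendar days after Nov 3, 2031 is Dec 3, 2031.

Dec 3, 2031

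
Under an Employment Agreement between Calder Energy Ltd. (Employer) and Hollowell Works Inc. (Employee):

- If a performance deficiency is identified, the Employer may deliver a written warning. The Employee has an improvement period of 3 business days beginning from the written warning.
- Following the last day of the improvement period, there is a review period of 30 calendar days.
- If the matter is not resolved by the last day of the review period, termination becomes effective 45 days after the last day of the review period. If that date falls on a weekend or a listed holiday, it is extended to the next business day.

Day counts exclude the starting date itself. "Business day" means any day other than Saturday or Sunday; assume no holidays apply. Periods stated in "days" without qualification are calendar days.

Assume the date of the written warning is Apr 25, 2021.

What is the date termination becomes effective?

Jul 12, 2021

The last day of the improvement period: counting 3 business days from Sunday, Apr 25, 2021 (Apr 26, Apr 27, Apr 28, skipping weekends) reaches Wednesday, Apr 28, 2021.
Adding 30 calendar days to Apr 28, 2021 gives May 28, 2021, which is the last day of the review period.
The date termination becomes effective: 45 calendar days after May 28, 2021 is Jul 12, 2021. Jul 12, 2021 is a Monday, so no roll-forward applies.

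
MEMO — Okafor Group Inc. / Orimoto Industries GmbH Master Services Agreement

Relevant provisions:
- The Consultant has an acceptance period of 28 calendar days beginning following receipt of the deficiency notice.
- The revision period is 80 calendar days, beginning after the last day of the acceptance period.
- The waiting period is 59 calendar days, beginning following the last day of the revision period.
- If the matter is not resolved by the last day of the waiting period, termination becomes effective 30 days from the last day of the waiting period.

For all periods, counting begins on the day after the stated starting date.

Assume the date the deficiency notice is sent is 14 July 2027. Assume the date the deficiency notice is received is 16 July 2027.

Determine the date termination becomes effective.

29 January 2028

Adding 28 calendar days to 16 July 2027 gives 13 August 2027, which is the last day of the acceptance period.
The last day of the revision period: 13 August 2027 + 80 days = 1 November 2027.
The last day of the waiting period: 59 calendar days after 1 November 2027 is 30 December 2027.
The date termination becomes effective: 30 calendar days after 30 December 2027 is 29 January 2028.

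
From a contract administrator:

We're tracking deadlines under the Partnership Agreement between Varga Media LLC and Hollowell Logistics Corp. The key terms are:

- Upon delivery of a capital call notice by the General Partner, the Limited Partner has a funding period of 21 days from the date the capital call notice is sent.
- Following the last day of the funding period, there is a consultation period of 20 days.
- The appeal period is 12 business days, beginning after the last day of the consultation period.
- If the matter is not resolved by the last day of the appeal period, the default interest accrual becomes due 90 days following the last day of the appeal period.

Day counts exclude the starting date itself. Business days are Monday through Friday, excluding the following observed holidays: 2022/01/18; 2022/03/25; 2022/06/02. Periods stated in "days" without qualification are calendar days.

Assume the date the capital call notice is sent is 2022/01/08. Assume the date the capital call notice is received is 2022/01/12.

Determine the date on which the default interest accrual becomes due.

The last day of the funding period: 2022/01/08 + 21 days = 2022/01/29.
The last day of the consultation period: 2022/01/29 + 20 days = 2022/02/18.
From Friday, 2022/02/18, 12 business days (Feb 21, Feb 22, Feb 23, Feb 24, …, Mar 4, Mar 7, Mar 8, skipping weekends) brings us to Tuesday, 2022/03/08, which is the last day of the appeal period.
The date on which the default interest accrual becomes due: 2022/03/08 + 90 days = 2022/06/06.

2022/06/06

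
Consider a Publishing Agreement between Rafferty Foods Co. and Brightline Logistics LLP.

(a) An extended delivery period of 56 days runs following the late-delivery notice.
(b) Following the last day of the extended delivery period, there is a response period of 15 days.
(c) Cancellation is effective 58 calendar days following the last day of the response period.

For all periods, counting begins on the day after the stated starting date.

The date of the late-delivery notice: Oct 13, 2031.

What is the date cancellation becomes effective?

Feb 19, 2032

The last day of the extended delivery period: Oct 13, 2031 + 56 days = Dec 8, 2031.
Adding 15 calendar days to Dec 8, 2031 gives Dec 23, 2031, which is the last day of the response period.
Adding 58 calendar days to Dec 23, 2031 gives Feb 19, 2032, which is the date cancellation becomes effective.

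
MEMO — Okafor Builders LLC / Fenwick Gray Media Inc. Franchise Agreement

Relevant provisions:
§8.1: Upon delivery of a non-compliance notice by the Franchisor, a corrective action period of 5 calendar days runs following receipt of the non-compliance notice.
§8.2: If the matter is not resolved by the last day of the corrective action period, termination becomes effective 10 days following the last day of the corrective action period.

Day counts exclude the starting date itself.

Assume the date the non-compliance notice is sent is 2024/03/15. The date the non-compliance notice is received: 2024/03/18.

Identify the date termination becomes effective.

The last day of the corrective action period: 2024/03/18 + 5 days = 2024/03/23.
Adding 10 calendar days to 2024/03/23 gives 2024/04/02, which is the date termination becomes effective.

2024/04/02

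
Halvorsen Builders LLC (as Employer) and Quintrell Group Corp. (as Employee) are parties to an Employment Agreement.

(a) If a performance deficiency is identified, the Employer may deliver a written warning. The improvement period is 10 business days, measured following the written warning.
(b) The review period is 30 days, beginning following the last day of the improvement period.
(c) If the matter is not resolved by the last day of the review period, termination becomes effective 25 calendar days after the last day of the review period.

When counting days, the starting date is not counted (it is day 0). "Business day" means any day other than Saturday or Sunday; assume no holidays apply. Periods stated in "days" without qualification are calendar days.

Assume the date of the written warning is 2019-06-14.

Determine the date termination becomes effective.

From Friday, 2019-06-14, 10 business days (Jun 17, Jun 18, Jun 19, Jun 20, Jun 21, Jun 24, Jun 25, Jun 26, Jun 27, Jun 28, skipping weekends) brings us to Friday, 2019-06-28, which is the last day of the improvement period.
The last day of the review period: 2019-06-28 + 30 days = 2019-07-28.
The date termination becomes effective: 2019-07-28 + 25 days = 2019-08-22.

2019-08-22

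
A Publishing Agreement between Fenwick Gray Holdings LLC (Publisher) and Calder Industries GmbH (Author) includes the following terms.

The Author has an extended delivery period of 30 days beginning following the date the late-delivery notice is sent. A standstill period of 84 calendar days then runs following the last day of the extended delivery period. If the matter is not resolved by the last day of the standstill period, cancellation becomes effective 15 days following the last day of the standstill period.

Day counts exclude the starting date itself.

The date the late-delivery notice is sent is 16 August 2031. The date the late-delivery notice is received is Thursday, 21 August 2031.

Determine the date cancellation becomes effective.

Adding 30 calendar days to 16 August 2031 gives 15 September 2031, which is the last day of the extended delivery period.
The last day of the standstill period: 15 September 2031 + 84 days = 8 December 2031.
The date cancellation becomes effective: 8 December 2031 + 15 days = 23 December 2031.

23 December 2031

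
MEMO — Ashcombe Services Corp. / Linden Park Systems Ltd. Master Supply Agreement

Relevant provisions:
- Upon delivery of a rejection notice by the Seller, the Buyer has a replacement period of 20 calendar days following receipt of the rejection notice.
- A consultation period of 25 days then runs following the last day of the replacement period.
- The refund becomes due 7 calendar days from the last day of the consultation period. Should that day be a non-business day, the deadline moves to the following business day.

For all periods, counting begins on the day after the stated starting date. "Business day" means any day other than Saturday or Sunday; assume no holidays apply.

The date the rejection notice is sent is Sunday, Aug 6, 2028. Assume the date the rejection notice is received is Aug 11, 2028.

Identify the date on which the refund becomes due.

The last day of the replacement period: Aug 11, 2028 + 20 days = Aug 31, 2028.
The last day of the consultation period: Aug 31, 2028 + 25 days = Sep 25, 2028.
The date on which the refund becomes due: Sep 25, 2028 + 7 days = Oct 2, 2028. Oct 2, 2028 is a Monday, so no roll-forward applies.

Oct 2, 2028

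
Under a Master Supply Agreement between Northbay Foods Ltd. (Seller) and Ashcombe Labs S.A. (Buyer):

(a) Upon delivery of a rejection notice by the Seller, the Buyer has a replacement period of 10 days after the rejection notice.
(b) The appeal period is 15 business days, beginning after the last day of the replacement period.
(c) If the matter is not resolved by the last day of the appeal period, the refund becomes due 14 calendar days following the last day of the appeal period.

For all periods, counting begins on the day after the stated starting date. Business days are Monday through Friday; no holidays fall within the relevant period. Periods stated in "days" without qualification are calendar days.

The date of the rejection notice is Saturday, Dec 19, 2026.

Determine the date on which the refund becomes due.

The last day of the replacement period: Dec 19, 2026 + 10 days = Dec 29, 2026.
The last day of the appeal period: 15 business days after Tuesday, Dec 29, 2026, skipping weekends — Dec 30, Dec 31, Jan 1, Jan 4, …, Jan 15, Jan 18, Jan 19 — lands on Tuesday, Jan 19, 2027.
Adding 14 calendar days to Jan 19, 2027 gives Feb 2, 2027, which is the date on which the refund becomes due.

Feb 2, 2027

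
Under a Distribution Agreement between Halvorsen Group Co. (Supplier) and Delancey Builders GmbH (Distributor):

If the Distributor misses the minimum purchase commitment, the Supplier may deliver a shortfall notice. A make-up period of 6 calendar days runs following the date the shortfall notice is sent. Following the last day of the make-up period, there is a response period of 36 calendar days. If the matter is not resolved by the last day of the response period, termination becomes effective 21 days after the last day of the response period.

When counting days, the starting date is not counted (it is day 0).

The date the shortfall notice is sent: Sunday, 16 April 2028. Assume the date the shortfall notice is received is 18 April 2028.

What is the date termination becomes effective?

Adding 6 calendar days to 16 April 2028 gives 22 April 2028, which is the last day of the make-up period.
The last day of the response period: 22 April 2028 + 36 days = 28 May 2028.
The date termination becomes effective: 21 calendar days after 28 May 2028 is 18 June 2028.

18 June 2028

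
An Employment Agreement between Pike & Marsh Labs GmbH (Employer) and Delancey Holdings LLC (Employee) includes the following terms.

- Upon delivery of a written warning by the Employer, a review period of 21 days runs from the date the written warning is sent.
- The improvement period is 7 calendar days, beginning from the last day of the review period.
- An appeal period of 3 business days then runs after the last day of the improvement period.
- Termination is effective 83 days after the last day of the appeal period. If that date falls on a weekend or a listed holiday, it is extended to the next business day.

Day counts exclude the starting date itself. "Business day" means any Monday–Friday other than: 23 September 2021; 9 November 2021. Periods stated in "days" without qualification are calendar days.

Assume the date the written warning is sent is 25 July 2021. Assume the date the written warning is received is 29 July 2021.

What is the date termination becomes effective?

16 November 2021

The last day of the review period: 25 July 2021 + 21 days = 15 August 2021.
The last day of the improvement period: 7 calendar days after 15 August 2021 is 22 August 2021.
The last day of the appeal period: counting 3 business days from Sunday, 22 August 2021 (Aug 23, Aug 24, Aug 25, skipping weekends) reaches Wednesday, 25 August 2021.
Adding 83 calendar days to 25 August 2021 gives 16 November 2021, which is the date termination becomes effective. 16 November 2021 is a Tuesday and is not a listed holiday, so no roll-forward applies.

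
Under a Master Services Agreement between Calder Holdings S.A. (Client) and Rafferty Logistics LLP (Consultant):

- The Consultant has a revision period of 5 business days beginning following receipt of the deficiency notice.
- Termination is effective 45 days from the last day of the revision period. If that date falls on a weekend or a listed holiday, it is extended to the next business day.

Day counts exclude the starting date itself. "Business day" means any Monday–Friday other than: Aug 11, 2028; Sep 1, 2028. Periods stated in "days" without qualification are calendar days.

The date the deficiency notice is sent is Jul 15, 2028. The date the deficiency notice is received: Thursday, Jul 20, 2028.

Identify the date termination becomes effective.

The last day of the revision period: counting 5 business days from Thursday, Jul 20, 2028 (Jul 21, Jul 24, Jul 25, Jul 26, Jul 27, skipping weekends) reaches Thursday, Jul 27, 2028.
The date termination becomes effective: 45 calendar days after Jul 27, 2028 is Sep 10, 2028. That falls on a Sunday, so it rolls to the next business day, Monday, Sep 11, 2028.

Sep 11, 2028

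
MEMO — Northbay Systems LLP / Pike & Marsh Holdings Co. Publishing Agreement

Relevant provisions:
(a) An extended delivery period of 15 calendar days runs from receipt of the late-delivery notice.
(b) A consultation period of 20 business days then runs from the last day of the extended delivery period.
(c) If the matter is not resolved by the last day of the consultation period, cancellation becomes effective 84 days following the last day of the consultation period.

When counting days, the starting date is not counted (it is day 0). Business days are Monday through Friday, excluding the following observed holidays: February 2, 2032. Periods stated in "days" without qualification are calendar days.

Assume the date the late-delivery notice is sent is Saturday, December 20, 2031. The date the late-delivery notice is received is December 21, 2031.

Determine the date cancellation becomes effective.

April 27, 2032

The last day of the extended delivery period: December 21, 2031 + 15 days = January 5, 2032.
The last day of the consultation period: counting 20 business days from Monday, January 5, 2032 (Jan 6, Jan 7, Jan 8, Jan 9, …, Jan 29, Jan 30, Feb 3, skipping weekends and the listed holiday on Feb 2) reaches Tuesday, February 3, 2032.
Adding 84 calendar days to February 3, 2032 gives April 27, 2032, which is the date cancellation becomes effective.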